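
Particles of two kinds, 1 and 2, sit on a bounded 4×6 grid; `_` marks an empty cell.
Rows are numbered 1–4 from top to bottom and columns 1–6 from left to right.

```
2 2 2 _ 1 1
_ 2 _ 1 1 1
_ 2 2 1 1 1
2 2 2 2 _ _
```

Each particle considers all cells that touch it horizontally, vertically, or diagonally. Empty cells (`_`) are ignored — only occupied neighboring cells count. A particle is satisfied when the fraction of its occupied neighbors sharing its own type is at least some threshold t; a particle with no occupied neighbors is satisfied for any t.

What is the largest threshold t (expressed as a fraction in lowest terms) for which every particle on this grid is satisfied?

Row 1: (1,1)2 2/2 · (1,2)2 3/3 · (1,3)2 2/3 · (1,5)1 4/4 · (1,6)1 3/3
Row 2: (2,2)2 5/5 · (2,4)1 4/6 · (2,5)1 7/7 · (2,6)1 5/5
Row 3: (3,2)2 5/5 · (3,3)2 5/7 · (3,4)1 3/6 · (3,5)1 5/6 · (3,6)1 3/3
Row 4: (4,1)2 2/2 · (4,2)2 4/4 · (4,3)2 4/5 · (4,4)2 2/4
The smallest same-type fraction is 3/6 at (3,4), which reduces to 1/2. Any threshold above that leaves this particle unsatisfied.

1/2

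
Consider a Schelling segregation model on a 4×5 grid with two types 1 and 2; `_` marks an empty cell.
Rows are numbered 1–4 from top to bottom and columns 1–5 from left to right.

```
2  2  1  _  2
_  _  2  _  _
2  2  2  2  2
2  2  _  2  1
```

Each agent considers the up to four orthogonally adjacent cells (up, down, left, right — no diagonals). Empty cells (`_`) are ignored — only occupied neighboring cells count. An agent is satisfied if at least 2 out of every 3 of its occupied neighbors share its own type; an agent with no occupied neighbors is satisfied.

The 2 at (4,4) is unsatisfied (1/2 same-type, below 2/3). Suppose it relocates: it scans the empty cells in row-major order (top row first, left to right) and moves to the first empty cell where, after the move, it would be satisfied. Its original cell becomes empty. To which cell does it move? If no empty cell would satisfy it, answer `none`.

(2,1)

Vacating (4,4). Empty cells in order:
  (1,4): 1/2 same-type → still unsatisfied.
  (2,1): 2/2 same-type → satisfied — stop here.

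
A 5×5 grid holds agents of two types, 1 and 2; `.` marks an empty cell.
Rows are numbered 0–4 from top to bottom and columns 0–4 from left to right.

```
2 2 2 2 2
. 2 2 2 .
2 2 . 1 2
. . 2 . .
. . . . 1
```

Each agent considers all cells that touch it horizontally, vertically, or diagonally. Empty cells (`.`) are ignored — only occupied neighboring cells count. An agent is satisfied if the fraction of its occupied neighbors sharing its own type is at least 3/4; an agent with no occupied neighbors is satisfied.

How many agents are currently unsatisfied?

3

(0,0)2 2/2 satisfied
(0,1)2 4/4 satisfied
(0,2)2 5/5 satisfied
(0,3)2 4/4 satisfied
(0,4)2 2/2 satisfied
(1,1)2 6/6 satisfied
(1,2)2 6/7 satisfied
(1,3)2 5/6 satisfied
(2,0)2 2/2 satisfied
(2,1)2 4/4 satisfied
(2,3)1 0/4 not
(2,4)2 1/2 not
(3,2)2 1/2 not
(4,4)1 0/0 satisfied
Unsatisfied: (2,3), (2,4), (3,2) — 3 in total.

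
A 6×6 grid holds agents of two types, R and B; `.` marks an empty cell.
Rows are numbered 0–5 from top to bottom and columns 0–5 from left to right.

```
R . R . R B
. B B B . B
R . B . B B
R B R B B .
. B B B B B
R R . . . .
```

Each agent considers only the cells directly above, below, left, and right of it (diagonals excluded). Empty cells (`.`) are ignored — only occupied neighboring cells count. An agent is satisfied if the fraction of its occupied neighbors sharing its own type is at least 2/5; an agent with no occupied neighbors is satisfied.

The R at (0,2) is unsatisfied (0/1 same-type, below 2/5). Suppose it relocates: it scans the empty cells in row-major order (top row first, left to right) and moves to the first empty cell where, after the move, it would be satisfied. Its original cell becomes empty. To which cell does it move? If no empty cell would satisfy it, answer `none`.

Vacating (0,2). Empty cells in order:
  (0,1): 1/2 same-type → satisfied — stop here.

(0,1)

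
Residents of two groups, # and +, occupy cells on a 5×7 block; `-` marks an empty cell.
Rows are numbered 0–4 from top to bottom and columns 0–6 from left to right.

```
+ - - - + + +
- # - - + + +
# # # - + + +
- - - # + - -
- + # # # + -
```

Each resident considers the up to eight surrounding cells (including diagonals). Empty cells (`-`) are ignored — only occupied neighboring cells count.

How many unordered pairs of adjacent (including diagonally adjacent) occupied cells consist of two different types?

Scan each occupied cell's neighbors to the right and below (and the two forward diagonals) so each pair is counted once.
Row 0: +(0,0)–#(1,1)≠ +(0,4)–+(0,5)= +(0,4)–+(1,4)= +(0,4)–+(1,5)= +(0,5)–+(0,6)= +(0,5)–+(1,5)= +(0,5)–+(1,6)= +(0,5)–+(1,4)= +(0,6)–+(1,6)= +(0,6)–+(1,5)=  → 1/10 unlike.
Row 1: #(1,1)–#(2,1)= #(1,1)–#(2,2)= #(1,1)–#(2,0)= +(1,4)–+(1,5)= +(1,4)–+(2,4)= +(1,4)–+(2,5)= +(1,5)–+(1,6)= +(1,5)–+(2,5)= +(1,5)–+(2,6)= +(1,5)–+(2,4)= +(1,6)–+(2,6)= +(1,6)–+(2,5)=  → 0/12 unlike.
Row 2: #(2,0)–#(2,1)= #(2,1)–#(2,2)= #(2,2)–#(3,3)= +(2,4)–+(2,5)= +(2,4)–+(3,4)= +(2,4)–#(3,3)≠ +(2,5)–+(2,6)= +(2,5)–+(3,4)=  → 1/8 unlike.
Row 3: #(3,3)–+(3,4)≠ #(3,3)–#(4,3)= #(3,3)–#(4,4)= #(3,3)–#(4,2)= +(3,4)–#(4,4)≠ +(3,4)–+(4,5)= +(3,4)–#(4,3)≠  → 3/7 unlike.
Row 4: +(4,1)–#(4,2)≠ #(4,2)–#(4,3)= #(4,3)–#(4,4)= #(4,4)–+(4,5)≠  → 2/4 unlike.
Total adjacent occupied pairs: 41; unlike-type pairs: 7.

7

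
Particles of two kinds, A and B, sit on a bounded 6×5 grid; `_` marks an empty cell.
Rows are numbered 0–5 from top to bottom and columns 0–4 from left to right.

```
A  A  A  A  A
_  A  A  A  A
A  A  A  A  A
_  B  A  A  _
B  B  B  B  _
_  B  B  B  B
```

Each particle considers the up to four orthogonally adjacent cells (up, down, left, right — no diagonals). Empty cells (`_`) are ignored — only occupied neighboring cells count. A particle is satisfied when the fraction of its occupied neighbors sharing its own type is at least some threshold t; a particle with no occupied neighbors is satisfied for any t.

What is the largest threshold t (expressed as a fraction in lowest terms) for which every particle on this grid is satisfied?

Row 0: (0,0)A 1/1 · (0,1)A 3/3 · (0,2)A 3/3 · (0,3)A 3/3 · (0,4)A 2/2
Row 1: (1,1)A 3/3 · (1,2)A 4/4 · (1,3)A 4/4 · (1,4)A 3/3
Row 2: (2,0)A 1/1 · (2,1)A 3/4 · (2,2)A 4/4 · (2,3)A 4/4 · (2,4)A 2/2
Row 3: (3,1)B 1/3 · (3,2)A 2/4 · (3,3)A 2/3
Row 4: (4,0)B 1/1 · (4,1)B 4/4 · (4,2)B 3/4 · (4,3)B 2/3
Row 5: (5,1)B 2/2 · (5,2)B 3/3 · (5,3)B 3/3 · (5,4)B 1/1
The smallest same-type fraction is 1/3 at (3,1), which reduces to 1/3. Any threshold above that leaves this particle unsatisfied.

1/3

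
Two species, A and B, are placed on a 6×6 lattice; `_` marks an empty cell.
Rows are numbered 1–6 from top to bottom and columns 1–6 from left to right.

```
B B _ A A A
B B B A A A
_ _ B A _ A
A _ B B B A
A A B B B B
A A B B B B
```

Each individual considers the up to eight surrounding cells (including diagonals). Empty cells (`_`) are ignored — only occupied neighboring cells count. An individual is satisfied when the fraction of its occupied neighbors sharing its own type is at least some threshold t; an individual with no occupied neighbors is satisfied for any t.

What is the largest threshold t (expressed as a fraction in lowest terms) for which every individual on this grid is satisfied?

1/4

(1,1)B 3/3
(1,2)B 4/4
(1,4)A 3/4
(1,5)A 5/5
(1,6)A 3/3
(2,1)B 3/3
(2,2)B 5/5
(2,3)B 3/6
(2,4)A 4/6
(2,5)A 7/7
(2,6)A 4/4
(3,3)B 4/6
(3,4)A 2/7
(3,6)A 3/4
(4,1)A 2/2
(4,3)B 4/6
(4,4)B 6/7
(4,5)B 4/7
(4,6)A 1/4
(5,1)A 4/4
(5,2)A 4/7
(5,3)B 5/7
(5,4)B 8/8
(5,5)B 7/8
(5,6)B 4/5
(6,1)A 3/3
(6,2)A 3/5
(6,3)B 3/5
(6,4)B 5/5
(6,5)B 5/5
(6,6)B 3/3
The smallest same-type fraction is 1/4 at (4,6), which reduces to 1/4. Any threshold above that leaves this individual unsatisfied.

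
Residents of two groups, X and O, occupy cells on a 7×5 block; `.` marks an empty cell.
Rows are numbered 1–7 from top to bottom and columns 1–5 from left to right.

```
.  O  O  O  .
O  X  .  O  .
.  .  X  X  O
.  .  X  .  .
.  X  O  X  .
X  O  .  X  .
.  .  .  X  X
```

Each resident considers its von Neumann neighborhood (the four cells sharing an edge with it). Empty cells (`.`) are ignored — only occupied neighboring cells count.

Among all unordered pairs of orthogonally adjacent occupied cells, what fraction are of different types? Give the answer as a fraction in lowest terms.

Scan each occupied cell's neighbors to the right and below so each pair is counted once.
From row 1: 1 unlike of 4 pairs (running 1/4).
From row 2: 2 unlike of 2 pairs (running 3/6).
From row 3: 1 unlike of 3 pairs (running 4/9).
From row 4: 1 unlike of 1 pairs (running 5/10).
From row 5: 3 unlike of 4 pairs (running 8/14).
From row 6: 1 unlike of 2 pairs (running 9/16).
From row 7: 0 unlike of 1 pairs (running 9/17).
Total adjacent occupied pairs: 17; unlike-type pairs: 9.
9/17 is already in lowest terms.

9/17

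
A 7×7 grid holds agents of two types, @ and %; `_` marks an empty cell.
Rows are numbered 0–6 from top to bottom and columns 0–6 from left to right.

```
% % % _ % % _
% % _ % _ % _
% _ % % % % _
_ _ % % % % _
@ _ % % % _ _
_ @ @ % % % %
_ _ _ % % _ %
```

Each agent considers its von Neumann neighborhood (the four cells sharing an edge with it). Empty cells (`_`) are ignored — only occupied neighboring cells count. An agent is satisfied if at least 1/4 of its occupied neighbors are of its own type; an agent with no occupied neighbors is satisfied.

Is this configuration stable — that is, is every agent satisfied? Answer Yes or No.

(0,0)% 2/2 satisfied
(0,1)% 3/3 satisfied
(0,2)% 1/1 satisfied
(0,4)% 1/1 satisfied
(0,5)% 2/2 satisfied
(1,0)% 3/3 satisfied
(1,1)% 2/2 satisfied
(1,3)% 1/1 satisfied
(1,5)% 2/2 satisfied
(2,0)% 1/1 satisfied
(2,2)% 2/2 satisfied
(2,3)% 4/4 satisfied
(2,4)% 3/3 satisfied
(2,5)% 3/3 satisfied
(3,2)% 3/3 satisfied
(3,3)% 4/4 satisfied
(3,4)% 4/4 satisfied
(3,5)% 2/2 satisfied
(4,0)@ 0/0 satisfied
(4,2)% 2/3 satisfied
(4,3)% 4/4 satisfied
(4,4)% 3/3 satisfied
(5,1)@ 1/1 satisfied
(5,2)@ 1/3 satisfied
(5,3)% 3/4 satisfied
(5,4)% 4/4 satisfied
(5,5)% 2/2 satisfied
(5,6)% 2/2 satisfied
(6,3)% 2/2 satisfied
(6,4)% 2/2 satisfied
(6,6)% 1/1 satisfied
All meet the threshold, so the configuration is stable.

Yes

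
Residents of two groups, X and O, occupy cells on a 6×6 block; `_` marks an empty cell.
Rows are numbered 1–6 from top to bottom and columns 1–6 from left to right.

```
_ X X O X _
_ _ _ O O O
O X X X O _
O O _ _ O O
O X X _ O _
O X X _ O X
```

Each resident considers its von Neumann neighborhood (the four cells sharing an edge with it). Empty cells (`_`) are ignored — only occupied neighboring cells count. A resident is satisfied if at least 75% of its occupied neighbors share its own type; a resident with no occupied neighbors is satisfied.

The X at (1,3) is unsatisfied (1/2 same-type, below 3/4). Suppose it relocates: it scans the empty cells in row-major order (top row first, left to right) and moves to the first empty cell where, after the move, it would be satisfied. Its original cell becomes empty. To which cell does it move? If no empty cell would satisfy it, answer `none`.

(1,1)

Vacating (1,3). Empty cells in order:
  (1,1): 1/1 same-type → satisfied — stop here.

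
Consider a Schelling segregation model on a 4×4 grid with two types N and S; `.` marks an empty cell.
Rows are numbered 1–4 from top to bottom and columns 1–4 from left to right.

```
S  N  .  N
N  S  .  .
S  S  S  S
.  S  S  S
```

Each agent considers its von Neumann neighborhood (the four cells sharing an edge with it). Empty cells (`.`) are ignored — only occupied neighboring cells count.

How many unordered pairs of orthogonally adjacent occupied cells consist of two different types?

Scan each occupied cell's neighbors to the right and below so each pair is counted once.
Row 1: S(1,1)–N(1,2)≠ S(1,1)–N(2,1)≠ N(1,2)–S(2,2)≠  → 3/3 unlike.
Row 2: N(2,1)–S(2,2)≠ N(2,1)–S(3,1)≠ S(2,2)–S(3,2)=  → 2/3 unlike.
Row 3: S(3,1)–S(3,2)= S(3,2)–S(3,3)= S(3,2)–S(4,2)= S(3,3)–S(3,4)= S(3,3)–S(4,3)= S(3,4)–S(4,4)=  → 0/6 unlike.
Row 4: S(4,2)–S(4,3)= S(4,3)–S(4,4)=  → 0/2 unlike.
Total adjacent occupied pairs: 14; unlike-type pairs: 5.

5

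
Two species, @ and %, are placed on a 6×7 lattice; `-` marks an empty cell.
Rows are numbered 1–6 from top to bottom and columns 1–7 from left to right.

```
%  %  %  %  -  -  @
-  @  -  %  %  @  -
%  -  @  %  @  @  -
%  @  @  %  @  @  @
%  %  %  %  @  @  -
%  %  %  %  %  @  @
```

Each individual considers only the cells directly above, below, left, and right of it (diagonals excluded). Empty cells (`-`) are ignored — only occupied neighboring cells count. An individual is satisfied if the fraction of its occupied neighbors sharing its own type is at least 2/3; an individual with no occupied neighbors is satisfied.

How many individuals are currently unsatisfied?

11

Row 1: (1,1)% 1/1 satisfied · (1,2)% 2/3 satisfied · (1,3)% 2/2 satisfied · (1,4)% 2/2 satisfied · (1,7)@ 0/0 satisfied
Row 2: (2,2)@ 0/1 not · (2,4)% 3/3 satisfied · (2,5)% 1/3 not · (2,6)@ 1/2 not
Row 3: (3,1)% 1/1 satisfied · (3,3)@ 1/2 not · (3,4)% 2/4 not · (3,5)@ 2/4 not · (3,6)@ 3/3 satisfied
Row 4: (4,1)% 2/3 satisfied · (4,2)@ 1/3 not · (4,3)@ 2/4 not · (4,4)% 2/4 not · (4,5)@ 3/4 satisfied · (4,6)@ 4/4 satisfied · (4,7)@ 1/1 satisfied
Row 5: (5,1)% 3/3 satisfied · (5,2)% 3/4 satisfied · (5,3)% 3/4 satisfied · (5,4)% 3/4 satisfied · (5,5)@ 2/4 not · (5,6)@ 3/3 satisfied
Row 6: (6,1)% 2/2 satisfied · (6,2)% 3/3 satisfied · (6,3)% 3/3 satisfied · (6,4)% 3/3 satisfied · (6,5)% 1/3 not · (6,6)@ 2/3 satisfied · (6,7)@ 1/1 satisfied
Unsatisfied: (2,2), (2,5), (2,6), (3,3), (3,4), (3,5), (4,2), (4,3), (4,4), (5,5), (6,5) — 11 in total.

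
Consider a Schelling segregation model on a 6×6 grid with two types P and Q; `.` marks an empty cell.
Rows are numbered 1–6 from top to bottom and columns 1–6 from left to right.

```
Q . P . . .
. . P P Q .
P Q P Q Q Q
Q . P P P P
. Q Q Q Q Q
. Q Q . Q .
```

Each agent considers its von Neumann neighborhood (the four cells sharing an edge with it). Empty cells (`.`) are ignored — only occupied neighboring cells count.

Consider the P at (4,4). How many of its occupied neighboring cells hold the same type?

Occupied neighbors of (4,4): (3,4)=Q, (5,4)=Q, (4,3)=P, (4,5)=P.
Same type (P): 2 of 4.

2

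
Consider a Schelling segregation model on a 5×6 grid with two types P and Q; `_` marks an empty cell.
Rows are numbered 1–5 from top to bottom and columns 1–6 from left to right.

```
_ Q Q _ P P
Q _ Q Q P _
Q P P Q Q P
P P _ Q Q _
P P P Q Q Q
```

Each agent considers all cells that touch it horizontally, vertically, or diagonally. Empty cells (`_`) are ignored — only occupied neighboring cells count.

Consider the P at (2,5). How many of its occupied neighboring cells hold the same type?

Occupied neighbors of (2,5): (1,5)=P, (1,6)=P, (2,4)=Q, (3,4)=Q, (3,5)=Q, (3,6)=P.
Same type (P): 3 of 6.

3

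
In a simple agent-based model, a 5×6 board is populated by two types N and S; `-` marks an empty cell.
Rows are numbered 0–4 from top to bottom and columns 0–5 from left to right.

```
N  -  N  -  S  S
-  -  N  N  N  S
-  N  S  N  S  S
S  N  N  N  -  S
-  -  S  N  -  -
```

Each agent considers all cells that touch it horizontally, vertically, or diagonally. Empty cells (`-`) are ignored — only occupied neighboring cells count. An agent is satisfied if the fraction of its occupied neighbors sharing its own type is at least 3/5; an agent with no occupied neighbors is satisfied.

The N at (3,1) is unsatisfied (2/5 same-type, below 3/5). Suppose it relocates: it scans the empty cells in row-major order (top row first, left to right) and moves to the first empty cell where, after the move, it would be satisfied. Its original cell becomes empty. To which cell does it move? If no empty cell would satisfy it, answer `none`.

Vacating (3,1). Empty cells in order:
  (0,1): 3/3 same-type → satisfied — stop here.

(0,1)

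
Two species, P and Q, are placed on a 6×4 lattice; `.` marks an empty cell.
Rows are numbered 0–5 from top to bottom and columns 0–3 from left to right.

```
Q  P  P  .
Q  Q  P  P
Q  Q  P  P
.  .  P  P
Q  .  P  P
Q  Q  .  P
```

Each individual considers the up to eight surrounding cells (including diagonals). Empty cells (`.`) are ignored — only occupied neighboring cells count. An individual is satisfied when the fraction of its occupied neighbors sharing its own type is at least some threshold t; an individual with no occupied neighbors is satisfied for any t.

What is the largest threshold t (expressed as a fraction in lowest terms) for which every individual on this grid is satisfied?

Row 0: (0,0)Q 2/3 · (0,1)P 2/5 · (0,2)P 3/4
Row 1: (1,0)Q 4/5 · (1,1)Q 4/8 · (1,2)P 5/7 · (1,3)P 4/4
Row 2: (2,0)Q 3/3 · (2,1)Q 3/6 · (2,2)P 5/7 · (2,3)P 5/5
Row 3: (3,2)P 5/6 · (3,3)P 5/5
Row 4: (4,0)Q 2/2 · (4,2)P 4/5 · (4,3)P 4/4
Row 5: (5,0)Q 2/2 · (5,1)Q 2/3 · (5,3)P 2/2
The smallest same-type fraction is 2/5 at (0,1), which reduces to 2/5. Any threshold above that leaves this individual unsatisfied.

2/5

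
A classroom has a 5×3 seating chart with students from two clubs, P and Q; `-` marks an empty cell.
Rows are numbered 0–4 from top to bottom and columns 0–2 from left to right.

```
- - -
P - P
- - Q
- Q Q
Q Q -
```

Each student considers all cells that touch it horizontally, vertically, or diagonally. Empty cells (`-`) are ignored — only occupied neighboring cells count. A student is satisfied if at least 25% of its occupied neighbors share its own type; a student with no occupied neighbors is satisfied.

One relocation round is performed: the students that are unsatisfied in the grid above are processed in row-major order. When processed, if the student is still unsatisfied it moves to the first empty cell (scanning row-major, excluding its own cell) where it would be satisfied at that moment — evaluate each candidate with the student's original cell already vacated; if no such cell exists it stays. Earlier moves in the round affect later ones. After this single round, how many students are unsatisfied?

Initially unsatisfied (in order): (1,2).
  (1,2) → (0,0).
Resulting grid:
P - -
P - -
- - Q
- Q Q
Q Q -
All satisfied now.

0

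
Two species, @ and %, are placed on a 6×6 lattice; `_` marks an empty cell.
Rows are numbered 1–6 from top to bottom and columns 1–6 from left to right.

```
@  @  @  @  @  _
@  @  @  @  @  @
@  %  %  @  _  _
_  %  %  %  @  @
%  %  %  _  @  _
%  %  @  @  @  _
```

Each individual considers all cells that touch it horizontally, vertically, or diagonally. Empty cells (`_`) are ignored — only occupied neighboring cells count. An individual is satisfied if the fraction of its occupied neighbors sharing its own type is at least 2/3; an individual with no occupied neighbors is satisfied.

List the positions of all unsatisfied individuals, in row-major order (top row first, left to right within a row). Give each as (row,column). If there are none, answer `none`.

(3,1), (3,2), (3,3), (3,4), (4,4), (6,3)

Row 1: (1,1)@ 3/3 ok · (1,2)@ 5/5 ok · (1,3)@ 5/5 ok · (1,4)@ 5/5 ok · (1,5)@ 4/4 ok
Row 2: (2,1)@ 4/5 ok · (2,2)@ 6/8 ok · (2,3)@ 6/8 ok · (2,4)@ 6/7 ok · (2,5)@ 5/5 ok · (2,6)@ 2/2 ok
Row 3: (3,1)@ 2/4 unhappy · (3,2)% 3/7 unhappy · (3,3)% 4/8 unhappy · (3,4)@ 4/7 unhappy
Row 4: (4,2)% 6/7 ok · (4,3)% 6/7 ok · (4,4)% 3/6 unhappy · (4,5)@ 3/4 ok · (4,6)@ 2/2 ok
Row 5: (5,1)% 4/4 ok · (5,2)% 6/7 ok · (5,3)% 5/7 ok · (5,5)@ 4/5 ok
Row 6: (6,1)% 3/3 ok · (6,2)% 4/5 ok · (6,3)@ 1/4 unhappy · (6,4)@ 3/4 ok · (6,5)@ 2/2 ok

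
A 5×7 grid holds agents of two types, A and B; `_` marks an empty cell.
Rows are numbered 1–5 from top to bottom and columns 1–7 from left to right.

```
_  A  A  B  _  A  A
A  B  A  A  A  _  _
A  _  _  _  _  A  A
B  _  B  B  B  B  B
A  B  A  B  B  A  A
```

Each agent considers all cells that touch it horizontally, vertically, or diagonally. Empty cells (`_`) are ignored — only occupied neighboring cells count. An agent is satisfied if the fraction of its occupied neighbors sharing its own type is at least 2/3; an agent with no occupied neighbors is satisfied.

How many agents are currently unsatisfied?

Row 1: (1,2)A 3/4 ✓ · (1,3)A 3/5 ✗ · (1,4)B 0/4 ✗ · (1,6)A 2/2 ✓ · (1,7)A 1/1 ✓
Row 2: (2,1)A 2/3 ✓ · (2,2)B 0/5 ✗ · (2,3)A 3/5 ✗ · (2,4)A 3/4 ✓ · (2,5)A 3/4 ✓
Row 3: (3,1)A 1/3 ✗ · (3,6)A 2/5 ✗ · (3,7)A 1/3 ✗
Row 4: (4,1)B 1/3 ✗ · (4,3)B 3/4 ✓ · (4,4)B 4/5 ✓ · (4,5)B 4/6 ✓ · (4,6)B 3/7 ✗ · (4,7)B 1/5 ✗
Row 5: (5,1)A 0/2 ✗ · (5,2)B 2/4 ✗ · (5,3)A 0/4 ✗ · (5,4)B 4/5 ✓ · (5,5)B 4/5 ✓ · (5,6)A 1/5 ✗ · (5,7)A 1/3 ✗
Unsatisfied: (1,3), (1,4), (2,2), (2,3), (3,1), (3,6), (3,7), (4,1), (4,6), (4,7), (5,1), (5,2), (5,3), (5,6), (5,7) — 15 in total.

15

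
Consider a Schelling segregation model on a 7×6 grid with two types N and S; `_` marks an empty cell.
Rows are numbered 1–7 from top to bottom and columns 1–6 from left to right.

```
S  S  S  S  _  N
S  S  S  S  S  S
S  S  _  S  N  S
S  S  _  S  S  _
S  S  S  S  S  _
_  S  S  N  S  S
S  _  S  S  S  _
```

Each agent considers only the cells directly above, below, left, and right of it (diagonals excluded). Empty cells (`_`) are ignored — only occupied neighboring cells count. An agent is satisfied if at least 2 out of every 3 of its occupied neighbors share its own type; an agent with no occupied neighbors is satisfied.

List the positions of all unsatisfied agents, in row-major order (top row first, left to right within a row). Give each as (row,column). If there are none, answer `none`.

Row 1: (1,1)S 2/2 ✓ · (1,2)S 3/3 ✓ · (1,3)S 3/3 ✓ · (1,4)S 2/2 ✓ · (1,6)N 0/1 ✗
Row 2: (2,1)S 3/3 ✓ · (2,2)S 4/4 ✓ · (2,3)S 3/3 ✓ · (2,4)S 4/4 ✓ · (2,5)S 2/3 ✓ · (2,6)S 2/3 ✓
Row 3: (3,1)S 3/3 ✓ · (3,2)S 3/3 ✓ · (3,4)S 2/3 ✓ · (3,5)N 0/4 ✗ · (3,6)S 1/2 ✗
Row 4: (4,1)S 3/3 ✓ · (4,2)S 3/3 ✓ · (4,4)S 3/3 ✓ · (4,5)S 2/3 ✓
Row 5: (5,1)S 2/2 ✓ · (5,2)S 4/4 ✓ · (5,3)S 3/3 ✓ · (5,4)S 3/4 ✓ · (5,5)S 3/3 ✓
Row 6: (6,2)S 2/2 ✓ · (6,3)S 3/4 ✓ · (6,4)N 0/4 ✗ · (6,5)S 3/4 ✓ · (6,6)S 1/1 ✓
Row 7: (7,1)S 0/0 ✓ · (7,3)S 2/2 ✓ · (7,4)S 2/3 ✓ · (7,5)S 2/2 ✓

(1,6), (3,5), (3,6), (6,4)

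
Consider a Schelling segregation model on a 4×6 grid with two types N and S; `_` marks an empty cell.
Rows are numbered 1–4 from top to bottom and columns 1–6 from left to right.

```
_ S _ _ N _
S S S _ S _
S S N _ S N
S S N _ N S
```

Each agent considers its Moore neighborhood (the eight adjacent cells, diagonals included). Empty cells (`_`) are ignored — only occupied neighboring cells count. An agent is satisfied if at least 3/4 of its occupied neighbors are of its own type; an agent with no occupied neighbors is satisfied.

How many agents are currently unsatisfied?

9

(1,2)S 3/3 satisfied
(1,5)N 0/1 not
(2,1)S 4/4 satisfied
(2,2)S 5/6 satisfied
(2,3)S 3/4 satisfied
(2,5)S 1/3 not
(3,1)S 5/5 satisfied
(3,2)S 6/8 satisfied
(3,3)N 1/5 not
(3,5)S 2/4 not
(3,6)N 1/4 not
(4,1)S 3/3 satisfied
(4,2)S 3/5 not
(4,3)N 1/3 not
(4,5)N 1/3 not
(4,6)S 1/3 not
Unsatisfied: (1,5), (2,5), (3,3), (3,5), (3,6), (4,2), (4,3), (4,5), (4,6) — 9 in total.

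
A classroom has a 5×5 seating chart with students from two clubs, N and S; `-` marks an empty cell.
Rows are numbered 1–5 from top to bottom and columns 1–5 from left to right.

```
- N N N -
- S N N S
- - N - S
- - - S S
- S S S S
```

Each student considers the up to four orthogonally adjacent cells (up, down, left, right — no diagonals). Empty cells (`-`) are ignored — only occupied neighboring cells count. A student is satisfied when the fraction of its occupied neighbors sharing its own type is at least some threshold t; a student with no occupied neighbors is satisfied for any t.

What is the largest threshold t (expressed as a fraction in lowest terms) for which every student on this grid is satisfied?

0/1

Row 1: (1,2)N 1/2 · (1,3)N 3/3 · (1,4)N 2/2
Row 2: (2,2)S 0/2 · (2,3)N 3/4 · (2,4)N 2/3 · (2,5)S 1/2
Row 3: (3,3)N 1/1 · (3,5)S 2/2
Row 4: (4,4)S 2/2 · (4,5)S 3/3
Row 5: (5,2)S 1/1 · (5,3)S 2/2 · (5,4)S 3/3 · (5,5)S 2/2
The smallest same-type fraction is 0/2 at (2,2), which reduces to 0/1. Any threshold above that leaves this student unsatisfied.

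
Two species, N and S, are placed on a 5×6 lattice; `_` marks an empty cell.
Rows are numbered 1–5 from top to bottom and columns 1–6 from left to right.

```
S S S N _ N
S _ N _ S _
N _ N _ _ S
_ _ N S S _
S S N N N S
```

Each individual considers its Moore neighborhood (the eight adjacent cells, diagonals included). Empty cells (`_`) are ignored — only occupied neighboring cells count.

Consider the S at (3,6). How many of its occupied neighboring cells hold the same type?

Occupied neighbors of (3,6): (2,5)=S, (4,5)=S.
Same type (S): 2 of 2.

2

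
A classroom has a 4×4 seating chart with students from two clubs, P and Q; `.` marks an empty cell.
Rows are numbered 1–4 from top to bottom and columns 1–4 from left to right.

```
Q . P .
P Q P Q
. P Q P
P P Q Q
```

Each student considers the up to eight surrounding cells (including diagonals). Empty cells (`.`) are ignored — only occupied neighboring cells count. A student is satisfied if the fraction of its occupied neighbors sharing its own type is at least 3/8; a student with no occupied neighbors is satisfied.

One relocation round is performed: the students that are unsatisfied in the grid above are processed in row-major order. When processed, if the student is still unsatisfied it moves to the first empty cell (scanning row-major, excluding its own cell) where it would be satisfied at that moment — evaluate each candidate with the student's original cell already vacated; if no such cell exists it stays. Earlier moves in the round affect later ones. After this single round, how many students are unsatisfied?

Initially unsatisfied (in order): (1,3), (2,1), (2,2), (2,4), (3,4).
  (1,3) → (1,2).
  (2,1): now satisfied by earlier moves; stays.
  (2,2) → (1,4).
  (2,4): now satisfied by earlier moves; stays.
  (3,4) → (1,3).
Resulting grid:
Q P P Q
P . P Q
. P Q .
P P Q Q
Unsatisfied now: (1,1), (1,4).

2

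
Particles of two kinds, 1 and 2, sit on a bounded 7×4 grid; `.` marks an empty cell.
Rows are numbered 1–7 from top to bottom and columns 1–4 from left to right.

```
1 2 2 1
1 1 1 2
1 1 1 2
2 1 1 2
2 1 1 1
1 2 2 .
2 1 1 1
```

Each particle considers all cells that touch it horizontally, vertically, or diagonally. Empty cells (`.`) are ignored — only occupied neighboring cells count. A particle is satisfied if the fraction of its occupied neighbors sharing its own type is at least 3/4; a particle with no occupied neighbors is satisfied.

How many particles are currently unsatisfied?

(1,1)1 2/3 ✗
(1,2)2 1/5 ✗
(1,3)2 2/5 ✗
(1,4)1 1/3 ✗
(2,1)1 4/5 ✓
(2,2)1 6/8 ✓
(2,3)1 4/8 ✗
(2,4)2 2/5 ✗
(3,1)1 4/5 ✓
(3,2)1 7/8 ✓
(3,3)1 5/8 ✗
(3,4)2 2/5 ✗
(4,1)2 1/5 ✗
(4,2)1 6/8 ✓
(4,3)1 6/8 ✓
(4,4)2 1/5 ✗
(5,1)2 2/5 ✗
(5,2)1 4/8 ✗
(5,3)1 4/7 ✗
(5,4)1 2/4 ✗
(6,1)1 2/5 ✗
(6,2)2 3/8 ✗
(6,3)2 1/7 ✗
(7,1)2 1/3 ✗
(7,2)1 2/5 ✗
(7,3)1 2/4 ✗
(7,4)1 1/2 ✗
Unsatisfied: (1,1), (1,2), (1,3), (1,4), (2,3), (2,4), (3,3), (3,4), (4,1), (4,4), (5,1), (5,2), (5,3), (5,4), (6,1), (6,2), (6,3), (7,1), (7,2), (7,3), (7,4) — 21 in total.

21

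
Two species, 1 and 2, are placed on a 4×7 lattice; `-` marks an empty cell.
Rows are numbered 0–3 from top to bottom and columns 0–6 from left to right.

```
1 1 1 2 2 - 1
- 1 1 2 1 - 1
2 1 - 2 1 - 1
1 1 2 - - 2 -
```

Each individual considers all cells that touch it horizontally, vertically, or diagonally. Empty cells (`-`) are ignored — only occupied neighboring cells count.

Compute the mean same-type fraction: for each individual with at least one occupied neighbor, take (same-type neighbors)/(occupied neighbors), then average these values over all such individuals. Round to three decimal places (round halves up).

(0,0)1 2/2
(0,1)1 4/4
(0,2)1 3/5
(0,3)2 2/5
(0,4)2 2/3
(0,6)1 1/1
(1,1)1 5/6
(1,2)1 4/7
(1,3)2 3/7
(1,4)1 1/5
(1,6)1 2/2
(2,0)2 0/4
(2,1)1 4/6
(2,3)2 2/5
(2,4)1 1/4
(2,6)1 1/2
(3,0)1 2/3
(3,1)1 2/4
(3,2)2 1/3
(3,5)2 0/2
Sum over 20 individuals: 2/2 + 4/4 + 3/5 + 2/5 + 2/3 + 1/1 + 5/6 + 4/7 + 3/7 + 1/5 + 2/2 + 0/4 + 4/6 + 2/5 + 1/4 + 1/2 + 2/3 + 2/4 + 1/3 + 0/2 = 661/60; mean = 661/60 ÷ 20 = 661/1200 = 0.550833… → 0.551.

0.551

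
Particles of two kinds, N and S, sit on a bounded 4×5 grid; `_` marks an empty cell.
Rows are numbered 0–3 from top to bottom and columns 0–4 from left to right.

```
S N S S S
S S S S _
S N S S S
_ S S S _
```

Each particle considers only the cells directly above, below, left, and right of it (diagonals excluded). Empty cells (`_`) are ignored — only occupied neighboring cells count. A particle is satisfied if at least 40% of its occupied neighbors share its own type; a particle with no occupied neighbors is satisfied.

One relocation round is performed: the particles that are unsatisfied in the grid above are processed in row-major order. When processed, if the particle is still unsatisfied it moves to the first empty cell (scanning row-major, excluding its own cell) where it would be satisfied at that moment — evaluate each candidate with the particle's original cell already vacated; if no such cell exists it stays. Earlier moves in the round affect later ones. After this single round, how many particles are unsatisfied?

2

Initially unsatisfied (in order): (0,1), (2,1).
  (0,1): no empty cell satisfies it; stays.
  (2,1): no empty cell satisfies it; stays.
Resulting grid:
S N S S S
S S S S _
S N S S S
_ S S S _
Unsatisfied now: (0,1), (2,1).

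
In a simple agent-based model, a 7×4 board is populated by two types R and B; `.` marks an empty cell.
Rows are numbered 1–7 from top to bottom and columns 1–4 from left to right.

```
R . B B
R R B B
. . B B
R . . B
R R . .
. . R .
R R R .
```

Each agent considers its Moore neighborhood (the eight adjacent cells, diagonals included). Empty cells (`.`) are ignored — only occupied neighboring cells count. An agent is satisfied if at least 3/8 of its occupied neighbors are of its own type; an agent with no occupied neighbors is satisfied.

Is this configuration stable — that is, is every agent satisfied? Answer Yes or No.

Row 1: (1,1)R 2/2 ok · (1,3)B 3/4 ok · (1,4)B 3/3 ok
Row 2: (2,1)R 2/2 ok · (2,2)R 2/5 ok · (2,3)B 5/6 ok · (2,4)B 5/5 ok
Row 3: (3,3)B 4/5 ok · (3,4)B 4/4 ok
Row 4: (4,1)R 2/2 ok · (4,4)B 2/2 ok
Row 5: (5,1)R 2/2 ok · (5,2)R 3/3 ok
Row 6: (6,3)R 3/3 ok
Row 7: (7,1)R 1/1 ok · (7,2)R 3/3 ok · (7,3)R 2/2 ok
All meet the threshold, so the configuration is stable.

Yes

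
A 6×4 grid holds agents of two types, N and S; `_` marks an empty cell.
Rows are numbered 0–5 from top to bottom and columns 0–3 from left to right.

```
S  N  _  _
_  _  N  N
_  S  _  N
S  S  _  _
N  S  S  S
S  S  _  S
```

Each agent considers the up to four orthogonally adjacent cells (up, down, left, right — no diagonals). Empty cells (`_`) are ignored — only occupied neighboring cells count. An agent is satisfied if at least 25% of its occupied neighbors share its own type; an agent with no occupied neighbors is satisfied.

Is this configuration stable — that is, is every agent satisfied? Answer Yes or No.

No

(0,0)S 0/1 unhappy
(0,1)N 0/1 unhappy
(1,2)N 1/1 ok
(1,3)N 2/2 ok
(2,1)S 1/1 ok
(2,3)N 1/1 ok
(3,0)S 1/2 ok
(3,1)S 3/3 ok
(4,0)N 0/3 unhappy
(4,1)S 3/4 ok
(4,2)S 2/2 ok
(4,3)S 2/2 ok
(5,0)S 1/2 ok
(5,1)S 2/2 ok
(5,3)S 1/1 ok
For instance (0,0) has only 0/1 same-type neighbors, below 1/4.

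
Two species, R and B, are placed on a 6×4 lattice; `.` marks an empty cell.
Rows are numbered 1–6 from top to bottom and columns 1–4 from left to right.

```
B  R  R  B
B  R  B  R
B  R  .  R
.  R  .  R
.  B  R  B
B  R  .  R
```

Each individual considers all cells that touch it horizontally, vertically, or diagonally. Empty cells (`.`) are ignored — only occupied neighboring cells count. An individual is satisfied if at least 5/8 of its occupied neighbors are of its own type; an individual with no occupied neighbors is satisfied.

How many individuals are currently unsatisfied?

Row 1: (1,1)B 1/3 not · (1,2)R 2/5 not · (1,3)R 3/5 not · (1,4)B 1/3 not
Row 2: (2,1)B 2/5 not · (2,2)R 3/7 not · (2,3)B 1/7 not · (2,4)R 2/4 not
Row 3: (3,1)B 1/4 not · (3,2)R 2/5 not · (3,4)R 2/3 satisfied
Row 4: (4,2)R 2/4 not · (4,4)R 2/3 satisfied
Row 5: (5,2)B 1/4 not · (5,3)R 4/6 satisfied · (5,4)B 0/3 not
Row 6: (6,1)B 1/2 not · (6,2)R 1/3 not · (6,4)R 1/2 not
Unsatisfied: (1,1), (1,2), (1,3), (1,4), (2,1), (2,2), (2,3), (2,4), (3,1), (3,2), (4,2), (5,2), (5,4), (6,1), (6,2), (6,4) — 16 in total.

16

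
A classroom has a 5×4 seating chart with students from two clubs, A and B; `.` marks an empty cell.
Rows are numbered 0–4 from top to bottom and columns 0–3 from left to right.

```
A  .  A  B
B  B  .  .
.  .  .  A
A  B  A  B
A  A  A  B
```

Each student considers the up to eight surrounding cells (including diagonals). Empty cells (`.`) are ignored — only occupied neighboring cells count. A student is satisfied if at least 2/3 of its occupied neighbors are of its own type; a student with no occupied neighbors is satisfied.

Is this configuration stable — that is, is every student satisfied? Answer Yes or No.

No

(0,0)A 0/2 unhappy
(0,2)A 0/2 unhappy
(0,3)B 0/1 unhappy
(1,0)B 1/2 unhappy
(1,1)B 1/3 unhappy
(2,3)A 1/2 unhappy
(3,0)A 2/3 ok
(3,1)B 0/5 unhappy
(3,2)A 3/6 unhappy
(3,3)B 1/4 unhappy
(4,0)A 2/3 ok
(4,1)A 4/5 ok
(4,2)A 2/5 unhappy
(4,3)B 1/3 unhappy
For instance (0,0) has only 0/2 same-type neighbors, below 2/3.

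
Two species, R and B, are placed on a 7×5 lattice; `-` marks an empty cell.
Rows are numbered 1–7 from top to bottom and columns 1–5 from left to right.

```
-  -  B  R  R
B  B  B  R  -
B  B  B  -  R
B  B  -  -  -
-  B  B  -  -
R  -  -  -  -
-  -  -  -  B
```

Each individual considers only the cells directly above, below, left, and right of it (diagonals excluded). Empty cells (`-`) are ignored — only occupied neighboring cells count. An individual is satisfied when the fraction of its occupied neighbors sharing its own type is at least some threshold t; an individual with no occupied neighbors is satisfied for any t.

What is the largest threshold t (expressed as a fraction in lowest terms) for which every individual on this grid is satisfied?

1/2

Row 1: (1,3)B 1/2 · (1,4)R 2/3 · (1,5)R 1/1
Row 2: (2,1)B 2/2 · (2,2)B 3/3 · (2,3)B 3/4 · (2,4)R 1/2
Row 3: (3,1)B 3/3 · (3,2)B 4/4 · (3,3)B 2/2 · (3,5)R — no occupied neighbors
Row 4: (4,1)B 2/2 · (4,2)B 3/3
Row 5: (5,2)B 2/2 · (5,3)B 1/1
Row 6: (6,1)R — no occupied neighbors
Row 7: (7,5)B — no occupied neighbors
The smallest same-type fraction is 1/2 at (1,3), which reduces to 1/2. Any threshold above that leaves this individual unsatisfied.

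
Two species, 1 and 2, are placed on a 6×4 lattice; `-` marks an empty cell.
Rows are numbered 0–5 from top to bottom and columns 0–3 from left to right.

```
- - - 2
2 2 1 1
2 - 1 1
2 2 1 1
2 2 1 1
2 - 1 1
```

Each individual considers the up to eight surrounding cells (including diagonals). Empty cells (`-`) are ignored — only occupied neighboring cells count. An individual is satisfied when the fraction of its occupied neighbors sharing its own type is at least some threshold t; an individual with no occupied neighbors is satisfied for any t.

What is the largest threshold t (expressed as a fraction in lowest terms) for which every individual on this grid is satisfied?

Row 0: (0,3)2 0/2
Row 1: (1,0)2 2/2 · (1,1)2 2/4 · (1,2)1 3/5 · (1,3)1 3/4
Row 2: (2,0)2 4/4 · (2,2)1 5/7 · (2,3)1 5/5
Row 3: (3,0)2 4/4 · (3,1)2 4/7 · (3,2)1 5/7 · (3,3)1 5/5
Row 4: (4,0)2 4/4 · (4,1)2 4/7 · (4,2)1 5/7 · (4,3)1 5/5
Row 5: (5,0)2 2/2 · (5,2)1 3/4 · (5,3)1 3/3
The smallest same-type fraction is 0/2 at (0,3), which reduces to 0/1. Any threshold above that leaves this individual unsatisfied.

0/1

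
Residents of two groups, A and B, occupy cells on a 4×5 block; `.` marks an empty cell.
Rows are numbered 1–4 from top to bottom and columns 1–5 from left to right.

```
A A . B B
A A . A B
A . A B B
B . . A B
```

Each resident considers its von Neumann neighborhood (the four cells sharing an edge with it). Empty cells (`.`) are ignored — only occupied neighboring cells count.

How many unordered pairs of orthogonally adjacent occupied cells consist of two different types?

Scan each occupied cell's neighbors to the right and below so each pair is counted once.
From row 1: 1 unlike of 6 pairs (running 1/6).
From row 2: 2 unlike of 5 pairs (running 3/11).
From row 3: 3 unlike of 5 pairs (running 6/16).
From row 4: 1 unlike of 1 pairs (running 7/17).
Total adjacent occupied pairs: 17; unlike-type pairs: 7.

7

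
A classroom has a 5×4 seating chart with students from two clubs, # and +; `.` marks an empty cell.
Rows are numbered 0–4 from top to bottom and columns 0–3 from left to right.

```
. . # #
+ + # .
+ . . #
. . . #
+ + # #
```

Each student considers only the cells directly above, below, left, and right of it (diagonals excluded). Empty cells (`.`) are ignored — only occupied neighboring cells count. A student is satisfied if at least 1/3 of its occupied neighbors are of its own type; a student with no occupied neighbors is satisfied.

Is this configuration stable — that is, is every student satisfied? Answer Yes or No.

(0,2)# 2/2 satisfied
(0,3)# 1/1 satisfied
(1,0)+ 2/2 satisfied
(1,1)+ 1/2 satisfied
(1,2)# 1/2 satisfied
(2,0)+ 1/1 satisfied
(2,3)# 1/1 satisfied
(3,3)# 2/2 satisfied
(4,0)+ 1/1 satisfied
(4,1)+ 1/2 satisfied
(4,2)# 1/2 satisfied
(4,3)# 2/2 satisfied
All meet the threshold, so the configuration is stable.

Yes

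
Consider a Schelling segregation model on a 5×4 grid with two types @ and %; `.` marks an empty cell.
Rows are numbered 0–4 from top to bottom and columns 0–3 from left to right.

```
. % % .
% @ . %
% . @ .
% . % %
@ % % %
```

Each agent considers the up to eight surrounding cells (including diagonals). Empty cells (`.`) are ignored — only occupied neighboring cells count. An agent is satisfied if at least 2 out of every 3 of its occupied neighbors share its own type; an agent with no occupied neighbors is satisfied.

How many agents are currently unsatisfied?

4

(0,1)% 2/3 satisfied
(0,2)% 2/3 satisfied
(1,0)% 2/3 satisfied
(1,1)@ 1/5 not
(1,3)% 1/2 not
(2,0)% 2/3 satisfied
(2,2)@ 1/4 not
(3,0)% 2/3 satisfied
(3,2)% 4/5 satisfied
(3,3)% 3/4 satisfied
(4,0)@ 0/2 not
(4,1)% 3/4 satisfied
(4,2)% 4/4 satisfied
(4,3)% 3/3 satisfied
Unsatisfied: (1,1), (1,3), (2,2), (4,0) — 4 in total.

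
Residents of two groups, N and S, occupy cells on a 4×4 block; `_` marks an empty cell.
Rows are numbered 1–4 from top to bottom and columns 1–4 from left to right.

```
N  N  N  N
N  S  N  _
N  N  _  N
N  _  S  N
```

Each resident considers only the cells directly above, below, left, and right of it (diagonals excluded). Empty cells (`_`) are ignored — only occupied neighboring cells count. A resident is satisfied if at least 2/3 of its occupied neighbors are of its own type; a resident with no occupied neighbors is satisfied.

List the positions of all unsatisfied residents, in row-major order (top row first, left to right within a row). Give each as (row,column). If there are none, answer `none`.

(2,2), (2,3), (3,2), (4,3), (4,4)

Row 1: (1,1)N 2/2 ✓ · (1,2)N 2/3 ✓ · (1,3)N 3/3 ✓ · (1,4)N 1/1 ✓
Row 2: (2,1)N 2/3 ✓ · (2,2)S 0/4 ✗ · (2,3)N 1/2 ✗
Row 3: (3,1)N 3/3 ✓ · (3,2)N 1/2 ✗ · (3,4)N 1/1 ✓
Row 4: (4,1)N 1/1 ✓ · (4,3)S 0/1 ✗ · (4,4)N 1/2 ✗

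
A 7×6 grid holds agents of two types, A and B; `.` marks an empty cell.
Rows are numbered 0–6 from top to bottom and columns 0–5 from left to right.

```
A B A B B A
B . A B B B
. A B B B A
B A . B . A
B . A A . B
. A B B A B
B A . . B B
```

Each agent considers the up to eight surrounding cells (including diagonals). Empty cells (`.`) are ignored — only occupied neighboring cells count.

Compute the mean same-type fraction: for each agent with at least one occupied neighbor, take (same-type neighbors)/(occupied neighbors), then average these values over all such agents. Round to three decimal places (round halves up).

0.431

Row 0: (0,0)A 0/2 · (0,1)B 1/4 · (0,2)A 1/4 · (0,3)B 3/5 · (0,4)B 4/5 · (0,5)A 0/3
Row 1: (1,0)B 1/3 · (1,2)A 2/7 · (1,3)B 6/8 · (1,4)B 6/8 · (1,5)B 3/5
Row 2: (2,1)A 2/5 · (2,2)B 3/6 · (2,3)B 5/6 · (2,4)B 5/7 · (2,5)A 1/4
Row 3: (3,0)B 1/3 · (3,1)A 2/5 · (3,3)B 3/5 · (3,5)A 1/3
Row 4: (4,0)B 1/3 · (4,2)A 3/6 · (4,3)A 2/5 · (4,5)B 1/3
Row 5: (5,1)A 2/5 · (5,2)B 1/5 · (5,3)B 2/5 · (5,4)A 1/6 · (5,5)B 3/4
Row 6: (6,0)B 0/2 · (6,1)A 1/3 · (6,4)B 3/4 · (6,5)B 2/3
Sum over 33 agents: 0/2 + 1/4 + 1/4 + 3/5 + 4/5 + 0/3 + 1/3 + 2/7 + 6/8 + 6/8 + 3/5 + 2/5 + 3/6 + 5/6 + 5/7 + 1/4 + 1/3 + 2/5 + 3/5 + 1/3 + 1/3 + 3/6 + 2/5 + 1/3 + 2/5 + 1/5 + 2/5 + 1/6 + 3/4 + 0/2 + 1/3 + 3/4 + 2/3 = 853/60; mean = 853/60 ÷ 33 = 853/1980 = 0.430808… → 0.431.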